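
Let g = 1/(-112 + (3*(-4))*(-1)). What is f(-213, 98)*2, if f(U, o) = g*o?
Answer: -49/25 ≈ -1.9600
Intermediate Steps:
g = -1/100 (g = 1/(-112 - 12*(-1)) = 1/(-112 + 12) = 1/(-100) = -1/100 ≈ -0.010000)
f(U, o) = -o/100
f(-213, 98)*2 = -1/100*98*2 = -49/50*2 = -49/25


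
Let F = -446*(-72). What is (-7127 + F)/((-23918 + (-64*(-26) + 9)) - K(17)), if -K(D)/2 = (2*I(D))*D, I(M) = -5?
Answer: -4997/4517 ≈ -1.1063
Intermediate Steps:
F = 32112
K(D) = 20*D (K(D) = -2*2*(-5)*D = -(-20)*D = 20*D)
(-7127 + F)/((-23918 + (-64*(-26) + 9)) - K(17)) = (-7127 + 32112)/((-23918 + (-64*(-26) + 9)) - 20*17) = 24985/((-23918 + (1664 + 9)) - 1*340) = 24985/((-23918 + 1673) - 340) = 24985/(-22245 - 340) = 24985/(-22585) = 24985*(-1/22585) = -4997/4517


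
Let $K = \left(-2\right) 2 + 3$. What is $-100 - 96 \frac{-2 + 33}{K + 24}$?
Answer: $- \frac{5276}{23} \approx -229.39$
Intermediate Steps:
$K = -1$ ($K = -4 + 3 = -1$)
$-100 - 96 \frac{-2 + 33}{K + 24} = -100 - 96 \frac{-2 + 33}{-1 + 24} = -100 - 96 \cdot \frac{31}{23} = -100 - 96 \cdot 31 \cdot \frac{1}{23} = -100 - \frac{2976}{23} = - \frac{5276}{23}$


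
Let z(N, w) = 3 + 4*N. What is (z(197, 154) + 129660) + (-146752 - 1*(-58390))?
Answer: 42089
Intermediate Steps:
(z(197, 154) + 129660) + (-146752 - 1*(-58390)) = ((3 + 4*197) + 129660) + (-146752 - 1*(-58390)) = ((3 + 788) + 129660) + (-146752 + 58390) = (791 + 129660) - 88362 = 130451 - 88362 = 42089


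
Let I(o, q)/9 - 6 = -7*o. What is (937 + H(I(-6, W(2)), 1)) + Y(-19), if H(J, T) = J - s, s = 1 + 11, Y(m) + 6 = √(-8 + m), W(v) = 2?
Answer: 1351 + 3*I*√3 ≈ 1351.0 + 5.1962*I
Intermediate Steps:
Y(m) = -6 + √(-8 + m)
I(o, q) = 54 - 63*o (I(o, q) = 54 + 9*(-7*o) = 54 - 63*o)
s = 12
H(J, T) = -12 + J (H(J, T) = J - 1*12 = J - 12 = -12 + J)
(937 + H(I(-6, W(2)), 1)) + Y(-19) = (937 + (-12 + (54 - 63*(-6)))) + (-6 + √(-8 - 19)) = (937 + (-12 + (54 + 378))) + (-6 + √(-27)) = (937 + (-12 + 432)) + (-6 + 3*I*√3) = (937 + 420) + (-6 + 3*I*√3) = 1357 + (-6 + 3*I*√3) = 1351 + 3*I*√3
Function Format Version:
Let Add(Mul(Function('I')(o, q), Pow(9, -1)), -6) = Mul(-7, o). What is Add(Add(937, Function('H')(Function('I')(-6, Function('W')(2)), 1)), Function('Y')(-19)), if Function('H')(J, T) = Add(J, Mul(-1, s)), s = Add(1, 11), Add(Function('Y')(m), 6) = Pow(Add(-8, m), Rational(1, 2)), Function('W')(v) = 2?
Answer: Add(1351, Mul(3, I, Pow(3, Rational(1, 2)))) ≈ Add(1351.0, Mul(5.1962, I))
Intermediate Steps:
Function('Y')(m) = Add(-6, Pow(Add(-8, m), Rational(1, 2)))
Function('I')(o, q) = Add(54, Mul(-63, o)) (Function('I')(o, q) = Add(54, Mul(9, Mul(-7, o))) = Add(54, Mul(-63, o)))
s = 12
Function('H')(J, T) = Add(-12, J) (Function('H')(J, T) = Add(J, Mul(-1, 12)) = Add(J, -12) = Add(-12, J))
Add(Add(937, Function('H')(Function('I')(-6, Function('W')(2)), 1)), Function('Y')(-19)) = Add(Add(937, Add(-12, Add(54, Mul(-63, -6)))), Add(-6, Pow(Add(-8, -19), Rational(1, 2)))) = Add(Add(937, Add(-12, Add(54, 378))), Add(-6, Pow(-27, Rational(1, 2)))) = Add(Add(937, Add(-12, 432)), Add(-6, Mul(3, I, Pow(3, Rational(1, 2))))) = Add(Add(937, 420), Add(-6, Mul(3, I, Pow(3, Rational(1, 2))))) = Add(1357, Add(-6, Mul(3, I, Pow(3, Rational(1, 2))))) = Add(1351, Mul(3, I, Pow(3, Rational(1, 2))))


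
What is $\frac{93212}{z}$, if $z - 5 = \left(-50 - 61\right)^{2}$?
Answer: $\frac{46606}{6163} \approx 7.5622$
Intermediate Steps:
$z = 12326$ ($z = 5 + \left(-50 - 61\right)^{2} = 5 + \left(-111\right)^{2} = 5 + 12321 = 12326$)
$\frac{93212}{z} = \frac{93212}{12326} = 93212 \cdot \frac{1}{12326} = \frac{46606}{6163}$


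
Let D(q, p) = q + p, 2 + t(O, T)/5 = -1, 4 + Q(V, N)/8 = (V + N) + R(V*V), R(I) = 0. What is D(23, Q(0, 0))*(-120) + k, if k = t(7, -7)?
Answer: 1065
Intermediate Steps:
Q(V, N) = -32 + 8*N + 8*V (Q(V, N) = -32 + 8*((V + N) + 0) = -32 + 8*((N + V) + 0) = -32 + 8*(N + V) = -32 + (8*N + 8*V) = -32 + 8*N + 8*V)
t(O, T) = -15 (t(O, T) = -10 + 5*(-1) = -10 - 5 = -15)
k = -15
D(q, p) = p + q
D(23, Q(0, 0))*(-120) + k = ((-32 + 8*0 + 8*0) + 23)*(-120) - 15 = ((-32 + 0 + 0) + 23)*(-120) - 15 = (-32 + 23)*(-120) - 15 = -9*(-120) - 15 = 1080 - 15 = 1065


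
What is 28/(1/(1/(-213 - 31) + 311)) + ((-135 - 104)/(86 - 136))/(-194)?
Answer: 5152441121/591700 ≈ 8707.9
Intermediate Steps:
28/(1/(1/(-213 - 31) + 311)) + ((-135 - 104)/(86 - 136))/(-194) = 28/(1/(1/(-244) + 311)) - 239/(-50)*(-1/194) = 28/(1/(-1/244 + 311)) - 239*(-1/50)*(-1/194) = 28/(1/(75883/244)) + (239/50)*(-1/194) = 28/(244/75883) - 239/9700 = 28*(75883/244) - 239/9700 = 531181/61 - 239/9700 = 5152441121/591700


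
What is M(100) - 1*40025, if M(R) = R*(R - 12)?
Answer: -31225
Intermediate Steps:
M(R) = R*(-12 + R)
M(100) - 1*40025 = 100*(-12 + 100) - 1*40025 = 100*88 - 40025 = 8800 - 40025 = -31225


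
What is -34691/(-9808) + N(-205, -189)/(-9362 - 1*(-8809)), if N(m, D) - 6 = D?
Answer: 20978987/5423824 ≈ 3.8679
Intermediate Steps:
N(m, D) = 6 + D
-34691/(-9808) + N(-205, -189)/(-9362 - 1*(-8809)) = -34691/(-9808) + (6 - 189)/(-9362 - 1*(-8809)) = -34691*(-1/9808) - 183/(-9362 + 8809) = 34691/9808 - 183/(-553) = 34691/9808 - 183*(-1/553) = 34691/9808 + 183/553 = 20978987/5423824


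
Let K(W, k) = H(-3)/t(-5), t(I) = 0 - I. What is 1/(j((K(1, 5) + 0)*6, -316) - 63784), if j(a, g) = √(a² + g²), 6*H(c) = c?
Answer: -1594600/101707469991 - 5*√2496409/101707469991 ≈ -1.5756e-5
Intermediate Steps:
t(I) = -I
H(c) = c/6
K(W, k) = -⅒ (K(W, k) = ((⅙)*(-3))/((-1*(-5))) = -½/5 = -½*⅕ = -⅒)
1/(j((K(1, 5) + 0)*6, -316) - 63784) = 1/(√(((-⅒ + 0)*6)² + (-316)²) - 63784) = 1/(√((-⅒*6)² + 99856) - 63784) = 1/(√((-⅗)² + 99856) - 63784) = 1/(√(9/25 + 99856) - 63784) = 1/(√(2496409/25) - 63784) = 1/(√2496409/5 - 63784) = 1/(-63784 + √2496409/5)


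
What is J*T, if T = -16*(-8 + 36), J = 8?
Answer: -3584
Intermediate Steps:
T = -448 (T = -16*28 = -448)
J*T = 8*(-448) = -3584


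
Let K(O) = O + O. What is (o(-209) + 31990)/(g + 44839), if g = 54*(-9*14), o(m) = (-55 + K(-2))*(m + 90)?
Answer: 39011/38035 ≈ 1.0257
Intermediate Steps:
K(O) = 2*O
o(m) = -5310 - 59*m (o(m) = (-55 + 2*(-2))*(m + 90) = (-55 - 4)*(90 + m) = -59*(90 + m) = -5310 - 59*m)
g = -6804 (g = 54*(-126) = -6804)
(o(-209) + 31990)/(g + 44839) = ((-5310 - 59*(-209)) + 31990)/(-6804 + 44839) = ((-5310 + 12331) + 31990)/38035 = (7021 + 31990)*(1/38035) = 39011*(1/38035) = 39011/38035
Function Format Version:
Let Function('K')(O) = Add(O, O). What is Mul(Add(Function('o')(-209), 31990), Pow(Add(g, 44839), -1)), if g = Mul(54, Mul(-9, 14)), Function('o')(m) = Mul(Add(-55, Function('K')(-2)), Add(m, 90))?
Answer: Rational(39011, 38035) ≈ 1.0257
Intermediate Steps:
Function('K')(O) = Mul(2, O)
Function('o')(m) = Add(-5310, Mul(-59, m)) (Function('o')(m) = Mul(Add(-55, Mul(2, -2)), Add(m, 90)) = Mul(Add(-55, -4), Add(90, m)) = Mul(-59, Add(90, m)) = Add(-5310, Mul(-59, m)))
g = -6804 (g = Mul(54, -126) = -6804)
Mul(Add(Function('o')(-209), 31990), Pow(Add(g, 44839), -1)) = Mul(Add(Add(-5310, Mul(-59, -209)), 31990), Pow(Add(-6804, 44839), -1)) = Mul(Add(Add(-5310, 12331), 31990), Pow(38035, -1)) = Mul(Add(7021, 31990), Rational(1, 38035)) = Mul(39011, Rational(1, 38035)) = Rational(39011, 38035)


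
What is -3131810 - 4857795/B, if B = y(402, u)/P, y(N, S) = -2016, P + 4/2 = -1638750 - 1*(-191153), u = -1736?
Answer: -782050323685/224 ≈ -3.4913e+9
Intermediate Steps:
P = -1447599 (P = -2 + (-1638750 - 1*(-191153)) = -2 + (-1638750 + 191153) = -2 - 1447597 = -1447599)
B = 672/482533 (B = -2016/(-1447599) = -2016*(-1/1447599) = 672/482533 ≈ 0.0013927)
-3131810 - 4857795/B = -3131810 - 4857795/672/482533 = -3131810 - 4857795*482533/672 = -3131810 - 781348798245/224 = -782050323685/224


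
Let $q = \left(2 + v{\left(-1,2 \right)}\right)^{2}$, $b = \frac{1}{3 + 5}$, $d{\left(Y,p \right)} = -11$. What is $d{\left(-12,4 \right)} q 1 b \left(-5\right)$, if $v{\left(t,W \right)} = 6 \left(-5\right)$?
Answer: $5390$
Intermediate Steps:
$v{\left(t,W \right)} = -30$
$b = \frac{1}{8} \approx 0.125$
$q = 784$ ($q = \left(2 - 30\right)^{2} = \left(-28\right)^{2} = 784$)
$d{\left(-12,4 \right)} q 1 b \left(-5\right) = \left(-11\right) 784 \cdot 1 \cdot \frac{1}{8} \left(-5\right) = - 8624 \cdot \frac{1}{8} \left(-5\right) = \left(-8624\right) \left(- \frac{5}{8}\right) = 5390$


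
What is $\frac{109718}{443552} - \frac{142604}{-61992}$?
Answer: $\frac{625481497}{245506032} \approx 2.5477$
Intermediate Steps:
$\frac{109718}{443552} - \frac{142604}{-61992} = 109718 \cdot \frac{1}{443552} - - \frac{5093}{2214} = \frac{54859}{221776} + \frac{5093}{2214} = \frac{625481497}{245506032}$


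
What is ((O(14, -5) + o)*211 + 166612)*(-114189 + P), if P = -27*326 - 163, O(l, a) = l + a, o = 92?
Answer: -23143469142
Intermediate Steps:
O(l, a) = a + l
P = -8965 (P = -8802 - 163 = -8965)
((O(14, -5) + o)*211 + 166612)*(-114189 + P) = (((-5 + 14) + 92)*211 + 166612)*(-114189 - 8965) = ((9 + 92)*211 + 166612)*(-123154) = (101*211 + 166612)*(-123154) = (21311 + 166612)*(-123154) = 187923*(-123154) = -23143469142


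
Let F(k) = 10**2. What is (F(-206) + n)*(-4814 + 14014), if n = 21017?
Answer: 194276400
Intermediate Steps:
F(k) = 100
(F(-206) + n)*(-4814 + 14014) = (100 + 21017)*(-4814 + 14014) = 21117*9200 = 194276400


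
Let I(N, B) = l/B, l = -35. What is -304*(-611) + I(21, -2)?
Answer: 371523/2 ≈ 1.8576e+5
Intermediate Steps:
I(N, B) = -35/B
-304*(-611) + I(21, -2) = -304*(-611) - 35/(-2) = 185744 - 35*(-1/2) = 185744 + 35/2 = 371523/2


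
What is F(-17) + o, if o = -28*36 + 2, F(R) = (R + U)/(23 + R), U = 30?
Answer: -6023/6 ≈ -1003.8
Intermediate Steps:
F(R) = (30 + R)/(23 + R) (F(R) = (R + 30)/(23 + R) = (30 + R)/(23 + R))
o = -1006 (o = -1008 + 2 = -1006)
F(-17) + o = (30 - 17)/(23 - 17) - 1006 = 13/6 - 1006 = -6023/6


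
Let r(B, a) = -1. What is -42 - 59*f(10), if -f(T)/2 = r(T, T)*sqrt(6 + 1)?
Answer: -42 - 118*sqrt(7) ≈ -354.20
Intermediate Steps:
f(T) = 2*sqrt(7) (f(T) = -(-2)*sqrt(6 + 1) = -(-2)*sqrt(7) = 2*sqrt(7))
-42 - 59*f(10) = -42 - 118*sqrt(7)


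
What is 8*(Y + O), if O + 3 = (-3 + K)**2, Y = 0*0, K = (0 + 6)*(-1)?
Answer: 624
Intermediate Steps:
K = -6 (K = 6*(-1) = -6)
Y = 0
O = 78 (O = -3 + (-3 - 6)**2 = -3 + (-9)**2 = -3 + 81 = 78)
8*(Y + O) = 8*(0 + 78) = 8*78 = 624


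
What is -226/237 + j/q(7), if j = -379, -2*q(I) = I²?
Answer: 168572/11613 ≈ 14.516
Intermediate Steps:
q(I) = -I²/2
-226/237 + j/q(7) = -226/237 - 379/((-½*7²)) = -226*1/237 - 379/((-½*49)) = -226/237 - 379/(-49/2) = -226/237 - 379*(-2/49) = -226/237 + 758/49 = 168572/11613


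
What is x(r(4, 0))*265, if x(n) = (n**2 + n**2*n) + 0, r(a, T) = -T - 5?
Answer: -26500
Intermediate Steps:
r(a, T) = -5 - T
x(n) = n**2 + n**3 (x(n) = (n**2 + n**3) + 0 = n**2 + n**3)
x(r(4, 0))*265 = ((-5 - 1*0)**2*(1 + (-5 - 1*0)))*265 = ((-5 + 0)**2*(1 + (-5 + 0)))*265 = ((-5)**2*(1 - 5))*265 = (25*(-4))*265 = -100*265 = -26500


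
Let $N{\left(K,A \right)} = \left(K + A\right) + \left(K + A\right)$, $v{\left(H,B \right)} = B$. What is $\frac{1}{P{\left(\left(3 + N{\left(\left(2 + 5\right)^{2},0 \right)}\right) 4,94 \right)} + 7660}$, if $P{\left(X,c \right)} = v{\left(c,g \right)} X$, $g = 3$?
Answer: $\frac{1}{8872} \approx 0.00011271$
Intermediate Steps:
$N{\left(K,A \right)} = 2 A + 2 K$ ($N{\left(K,A \right)} = \left(A + K\right) + \left(A + K\right) = 2 A + 2 K$)
$P{\left(X,c \right)} = 3 X$
$\frac{1}{P{\left(\left(3 + N{\left(\left(2 + 5\right)^{2},0 \right)}\right) 4,94 \right)} + 7660} = \frac{1}{3 \left(3 + \left(2 \cdot 0 + 2 \left(2 + 5\right)^{2}\right)\right) 4 + 7660} = \frac{1}{3 \left(3 + \left(0 + 2 \cdot 7^{2}\right)\right) 4 + 7660} = \frac{1}{3 \left(3 + \left(0 + 2 \cdot 49\right)\right) 4 + 7660} = \frac{1}{3 \left(3 + \left(0 + 98\right)\right) 4 + 7660} = \frac{1}{3 \left(3 + 98\right) 4 + 7660} = \frac{1}{3 \cdot 101 \cdot 4 + 7660} = \frac{1}{3 \cdot 404 + 7660} = \frac{1}{1212 + 7660} = \frac{1}{8872}$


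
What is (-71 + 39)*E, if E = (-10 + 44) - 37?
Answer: 96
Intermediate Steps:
E = -3 (E = 34 - 37 = -3)
(-71 + 39)*E = (-71 + 39)*(-3) = -32*(-3) = 96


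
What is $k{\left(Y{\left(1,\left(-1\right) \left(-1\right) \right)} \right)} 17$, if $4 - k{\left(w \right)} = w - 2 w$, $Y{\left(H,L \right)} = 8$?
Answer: $204$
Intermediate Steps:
$k{\left(w \right)} = 4 + w$ ($k{\left(w \right)} = 4 - \left(w - 2 w\right) = 4 - - w = 4 + w$)
$k{\left(Y{\left(1,\left(-1\right) \left(-1\right) \right)} \right)} 17 = \left(4 + 8\right) 17 = 12 \cdot 17 = 204$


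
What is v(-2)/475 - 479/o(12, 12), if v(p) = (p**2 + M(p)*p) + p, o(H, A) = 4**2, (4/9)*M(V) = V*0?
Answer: -227493/7600 ≈ -29.933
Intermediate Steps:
M(V) = 0 (M(V) = 9*(V*0)/4 = (9/4)*0 = 0)
o(H, A) = 16
v(p) = p + p**2 (v(p) = (p**2 + 0*p) + p = (p**2 + 0) + p = p**2 + p = p + p**2)
v(-2)/475 - 479/o(12, 12) = -2*(1 - 2)/475 - 479/16 = -2*(-1)*(1/475) - 479*1/16 = 2*(1/475) - 479/16 = 2/475 - 479/16 = -227493/7600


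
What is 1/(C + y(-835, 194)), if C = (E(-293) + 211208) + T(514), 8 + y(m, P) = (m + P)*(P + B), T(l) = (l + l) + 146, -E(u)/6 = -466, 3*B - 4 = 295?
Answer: 3/80789 ≈ 3.7134e-5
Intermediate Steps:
B = 299/3 (B = 4/3 + (⅓)*295 = 4/3 + 295/3 = 299/3 ≈ 99.667)
E(u) = 2796 (E(u) = -6*(-466) = 2796)
T(l) = 146 + 2*l (T(l) = 2*l + 146 = 146 + 2*l)
y(m, P) = -8 + (299/3 + P)*(P + m) (y(m, P) = -8 + (m + P)*(P + 299/3) = -8 + (P + m)*(299/3 + P) = -8 + (299/3 + P)*(P + m))
C = 215178 (C = (2796 + 211208) + (146 + 2*514) = 214004 + (146 + 1028) = 214004 + 1174 = 215178)
1/(C + y(-835, 194)) = 1/(215178 + (-8 + 194² + (299/3)*194 + (299/3)*(-835) + 194*(-835))) = 1/(215178 + (-8 + 37636 + 58006/3 - 249665/3 - 161990)) = 1/(215178 - 564745/3) = 1/(80789/3) = 3/80789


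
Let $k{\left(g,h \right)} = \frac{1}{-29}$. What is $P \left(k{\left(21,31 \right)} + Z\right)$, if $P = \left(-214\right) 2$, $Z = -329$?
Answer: $\frac{4083976}{29} \approx 1.4083 \cdot 10^{5}$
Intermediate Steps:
$k{\left(g,h \right)} = - \frac{1}{29}$
$P = -428$
$P \left(k{\left(21,31 \right)} + Z\right) = - 428 \left(- \frac{1}{29} - 329\right) = \left(-428\right) \left(- \frac{9542}{29}\right) = \frac{4083976}{29}$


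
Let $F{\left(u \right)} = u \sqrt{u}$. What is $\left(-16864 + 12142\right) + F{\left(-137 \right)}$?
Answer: $-4722 - 137 i \sqrt{137} \approx -4722.0 - 1603.5 i$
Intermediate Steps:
$F{\left(u \right)} = u^{\frac{3}{2}}$
$\left(-16864 + 12142\right) + F{\left(-137 \right)} = \left(-16864 + 12142\right) + \left(-137\right)^{\frac{3}{2}} = -4722 - 137 i \sqrt{137}$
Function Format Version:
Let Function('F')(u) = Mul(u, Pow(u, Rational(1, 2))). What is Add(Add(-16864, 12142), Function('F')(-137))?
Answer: Add(-4722, Mul(-137, I, Pow(137, Rational(1, 2)))) ≈ Add(-4722.0, Mul(-1603.5, I))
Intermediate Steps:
Function('F')(u) = Pow(u, Rational(3, 2))
Add(Add(-16864, 12142), Function('F')(-137)) = Add(Add(-16864, 12142), Pow(-137, Rational(3, 2))) = Add(-4722, Mul(-137, I, Pow(137, Rational(1, 2))))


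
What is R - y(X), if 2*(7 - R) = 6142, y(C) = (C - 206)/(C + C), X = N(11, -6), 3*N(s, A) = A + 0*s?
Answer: -3116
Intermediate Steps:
N(s, A) = A/3 (N(s, A) = (A + 0*s)/3 = (A + 0)/3 = A/3)
X = -2 (X = (⅓)*(-6) = -2)
y(C) = (-206 + C)/(2*C) (y(C) = (-206 + C)/((2*C)) = (-206 + C)*(1/(2*C)) = (-206 + C)/(2*C))
R = -3064 (R = 7 - ½*6142 = 7 - 3071 = -3064)
R - y(X) = -3064 - (-206 - 2)/(2*(-2)) = -3064 - (-1)*(-208)/(2*2) = -3064 - 1*52 = -3064 - 52 = -3116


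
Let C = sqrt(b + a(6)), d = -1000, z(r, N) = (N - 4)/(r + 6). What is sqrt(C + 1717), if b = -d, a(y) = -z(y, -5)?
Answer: sqrt(6868 + 2*sqrt(4003))/2 ≈ 41.817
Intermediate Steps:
z(r, N) = (-4 + N)/(6 + r)
a(y) = 9/(6 + y) (a(y) = -(-4 - 5)/(6 + y) = -(-9)/(6 + y) = 9/(6 + y))
b = 1000 (b = -1*(-1000) = 1000)
C = sqrt(4003)/2 (C = sqrt(1000 + 9/(6 + 6)) = sqrt(1000 + 9/12) = sqrt(1000 + 9*(1/12)) = sqrt(1000 + 3/4) = sqrt(4003/4) = sqrt(4003)/2 ≈ 31.635)
sqrt(C + 1717) = sqrt(sqrt(4003)/2 + 1717) = sqrt(1717 + sqrt(4003)/2)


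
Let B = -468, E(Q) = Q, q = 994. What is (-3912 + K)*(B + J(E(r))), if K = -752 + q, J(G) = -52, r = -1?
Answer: 1908400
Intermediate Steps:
K = 242 (K = -752 + 994 = 242)
(-3912 + K)*(B + J(E(r))) = (-3912 + 242)*(-468 - 52) = -3670*(-520) = 1908400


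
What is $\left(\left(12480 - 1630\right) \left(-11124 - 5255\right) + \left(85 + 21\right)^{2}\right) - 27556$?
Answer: $-177728470$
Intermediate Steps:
$\left(\left(12480 - 1630\right) \left(-11124 - 5255\right) + \left(85 + 21\right)^{2}\right) - 27556 = \left(10850 \left(-16379\right) + 106^{2}\right) - 27556 = \left(-177712150 + 11236\right) - 27556 = -177700914 - 27556 = -177728470$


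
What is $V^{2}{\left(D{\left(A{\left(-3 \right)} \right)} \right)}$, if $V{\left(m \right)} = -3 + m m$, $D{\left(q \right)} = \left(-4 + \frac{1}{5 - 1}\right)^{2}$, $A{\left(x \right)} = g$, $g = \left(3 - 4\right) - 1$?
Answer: $\frac{2485720449}{65536} \approx 37929.0$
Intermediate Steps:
$g = -2$ ($g = -1 - 1 = -2$)
$A{\left(x \right)} = -2$
$D{\left(q \right)} = \frac{225}{16}$ ($D{\left(q \right)} = \left(-4 + \frac{1}{4}\right)^{2} = \left(- \frac{15}{4}\right)^{2} = \frac{225}{16}$)
$V{\left(m \right)} = -3 + m^{2}$
$V^{2}{\left(D{\left(A{\left(-3 \right)} \right)} \right)} = \left(-3 + \left(\frac{225}{16}\right)^{2}\right)^{2} = \left(-3 + \frac{50625}{256}\right)^{2} = \left(\frac{49857}{256}\right)^{2} = \frac{2485720449}{65536}$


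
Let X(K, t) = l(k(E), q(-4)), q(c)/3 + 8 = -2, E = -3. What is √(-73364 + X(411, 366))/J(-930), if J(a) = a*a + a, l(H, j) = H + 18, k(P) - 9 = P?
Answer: I*√18335/431985 ≈ 0.00031345*I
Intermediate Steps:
k(P) = 9 + P
q(c) = -30 (q(c) = -24 + 3*(-2) = -24 - 6 = -30)
l(H, j) = 18 + H
X(K, t) = 24 (X(K, t) = 18 + (9 - 3) = 18 + 6 = 24)
J(a) = a + a² (J(a) = a² + a = a + a²)
√(-73364 + X(411, 366))/J(-930) = √(-73364 + 24)/((-930*(1 - 930))) = √(-73340)/((-930*(-929))) = (2*I*√18335)/863970 = (2*I*√18335)*(1/863970) = I*√18335/431985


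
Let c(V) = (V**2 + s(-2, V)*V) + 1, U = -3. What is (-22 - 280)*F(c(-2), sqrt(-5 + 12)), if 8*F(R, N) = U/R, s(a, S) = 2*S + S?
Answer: 453/68 ≈ 6.6618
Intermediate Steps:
s(a, S) = 3*S
c(V) = 1 + 4*V**2 (c(V) = (V**2 + (3*V)*V) + 1 = (V**2 + 3*V**2) + 1 = 4*V**2 + 1 = 1 + 4*V**2)
F(R, N) = -3/(8*R) (F(R, N) = (-3/R)/8 = -3/(8*R))
(-22 - 280)*F(c(-2), sqrt(-5 + 12)) = (-22 - 280)*(-3/(8*(1 + 4*(-2)**2))) = -(-453)/(4*(1 + 4*4)) = -(-453)/(4*(1 + 16)) = -(-453)/(4*17) = -302*(-3/136) = 453/68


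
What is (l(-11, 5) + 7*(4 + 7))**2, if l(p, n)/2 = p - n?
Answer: 2025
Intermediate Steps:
l(p, n) = -2*n + 2*p (l(p, n) = 2*(p - n) = -2*n + 2*p)
(l(-11, 5) + 7*(4 + 7))**2 = ((-2*5 + 2*(-11)) + 7*(4 + 7))**2 = ((-10 - 22) + 7*11)**2 = (-32 + 77)**2 = 45**2 = 2025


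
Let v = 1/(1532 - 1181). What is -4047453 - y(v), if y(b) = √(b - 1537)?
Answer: -4047453 - I*√21039954/117 ≈ -4.0475e+6 - 39.205*I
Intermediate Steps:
v = 1/351 ≈ 0.0028490
y(b) = √(-1537 + b)
-4047453 - y(v) = -4047453 - √(-1537 + 1/351) = -4047453 - √(-539486/351) = -4047453 - I*√21039954/117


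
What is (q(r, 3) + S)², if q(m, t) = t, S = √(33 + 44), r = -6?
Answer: (3 + √77)² ≈ 138.65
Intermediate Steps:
S = √77 ≈ 8.7750
(q(r, 3) + S)² = (3 + √77)²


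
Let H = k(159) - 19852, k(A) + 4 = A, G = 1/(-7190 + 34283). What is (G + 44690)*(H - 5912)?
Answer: -31007023053139/27093 ≈ -1.1445e+9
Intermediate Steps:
G = 1/27093 ≈ 3.6910e-5
k(A) = -4 + A
H = -19697 (H = (-4 + 159) - 19852 = 155 - 19852 = -19697)
(G + 44690)*(H - 5912) = (1/27093 + 44690)*(-19697 - 5912) = (1210786171/27093)*(-25609) = -31007023053139/27093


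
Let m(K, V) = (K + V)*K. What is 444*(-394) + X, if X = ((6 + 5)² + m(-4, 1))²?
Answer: -157247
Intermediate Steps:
m(K, V) = K*(K + V)
X = 17689 (X = ((6 + 5)² - 4*(-4 + 1))² = (11² - 4*(-3))² = (121 + 12)² = 133² = 17689)
444*(-394) + X = 444*(-394) + 17689 = -174936 + 17689 = -157247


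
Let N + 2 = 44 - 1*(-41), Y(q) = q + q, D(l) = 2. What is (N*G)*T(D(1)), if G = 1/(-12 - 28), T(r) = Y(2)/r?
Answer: -83/20 ≈ -4.1500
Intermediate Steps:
Y(q) = 2*q
T(r) = 4/r (T(r) = (2*2)/r = 4/r)
G = -1/40 (G = 1/(-40) = -1/40 ≈ -0.025000)
N = 83 (N = -2 + (44 - 1*(-41)) = -2 + (44 + 41) = -2 + 85 = 83)
(N*G)*T(D(1)) = (83*(-1/40))*(4/2) = -83/(10*2) = -83/40*2 = -83/20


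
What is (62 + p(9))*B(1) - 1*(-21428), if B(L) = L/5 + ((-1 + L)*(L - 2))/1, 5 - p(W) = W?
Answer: 107198/5 ≈ 21440.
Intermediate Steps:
p(W) = 5 - W
B(L) = L/5 + (-1 + L)*(-2 + L) (B(L) = L*(1/5) + ((-1 + L)*(-2 + L))*1 = L/5 + (-1 + L)*(-2 + L))
(62 + p(9))*B(1) - 1*(-21428) = (62 + (5 - 1*9))*(2 + 1**2 - 14/5*1) - 1*(-21428) = (62 + (5 - 9))*(2 + 1 - 14/5) + 21428 = (62 - 4)*(1/5) + 21428 = 58*(1/5) + 21428 = 58/5 + 21428 = 107198/5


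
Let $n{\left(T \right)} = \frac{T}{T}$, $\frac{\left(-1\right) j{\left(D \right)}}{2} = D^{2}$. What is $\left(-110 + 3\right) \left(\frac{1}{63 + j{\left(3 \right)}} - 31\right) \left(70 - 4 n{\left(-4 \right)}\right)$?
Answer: $\frac{3281476}{15} \approx 2.1877 \cdot 10^{5}$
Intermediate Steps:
$j{\left(D \right)} = - 2 D^{2}$
$n{\left(T \right)} = 1$
$\left(-110 + 3\right) \left(\frac{1}{63 + j{\left(3 \right)}} - 31\right) \left(70 - 4 n{\left(-4 \right)}\right) = \left(-110 + 3\right) \left(\frac{1}{63 - 2 \cdot 3^{2}} - 31\right) \left(70 - 4\right) = - 107 \left(\frac{1}{63 - 18} - 31\right) \left(70 - 4\right) = - 107 \left(\frac{1}{63 - 18} - 31\right) 66 = - 107 \left(\frac{1}{45} - 31\right) 66 = - 107 \left(\left(- \frac{1394}{45}\right) 66\right) = \left(-107\right) \left(- \frac{30668}{15}\right) = \frac{3281476}{15}$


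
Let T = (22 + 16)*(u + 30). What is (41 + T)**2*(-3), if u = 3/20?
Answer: -422477067/100 ≈ -4.2248e+6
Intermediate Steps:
u = 3/20 (u = 3*(1/20) = 3/20 ≈ 0.15000)
T = 11457/10 (T = (22 + 16)*(3/20 + 30) = 38*(603/20) = 11457/10 ≈ 1145.7)
(41 + T)**2*(-3) = (41 + 11457/10)**2*(-3) = (11867/10)**2*(-3) = (140825689/100)*(-3) = -422477067/100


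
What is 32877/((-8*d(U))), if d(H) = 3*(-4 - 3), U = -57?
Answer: 10959/56 ≈ 195.70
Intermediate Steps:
d(H) = -21 (d(H) = 3*(-7) = -21)
32877/((-8*d(U))) = 32877/((-8*(-21))) = 32877/168 = 32877*(1/168) = 10959/56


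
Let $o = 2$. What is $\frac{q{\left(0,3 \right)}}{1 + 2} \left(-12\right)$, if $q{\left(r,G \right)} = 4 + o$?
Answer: $-24$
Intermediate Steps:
$q{\left(r,G \right)} = 6$ ($q{\left(r,G \right)} = 4 + 2 = 6$)
$\frac{q{\left(0,3 \right)}}{1 + 2} \left(-12\right) = \frac{1}{1 + 2} \cdot 6 \left(-12\right) = \frac{1}{3} \cdot 6 \left(-12\right) = 2 \left(-12\right) = -24$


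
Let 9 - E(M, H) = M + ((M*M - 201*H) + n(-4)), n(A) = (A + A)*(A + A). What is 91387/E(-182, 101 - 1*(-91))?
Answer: 91387/5595 ≈ 16.334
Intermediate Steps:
n(A) = 4*A² (n(A) = (2*A)*(2*A) = 4*A²)
E(M, H) = -55 - M - M² + 201*H (E(M, H) = 9 - (M + ((M*M - 201*H) + 4*(-4)²)) = 9 - (M + ((M² - 201*H) + 4*16)) = 9 - (M + ((M² - 201*H) + 64)) = 9 - (M + (64 + M² - 201*H)) = 9 - (64 + M + M² - 201*H) = 9 + (-64 - M - M² + 201*H) = -55 - M - M² + 201*H)
91387/E(-182, 101 - 1*(-91)) = 91387/(-55 - 1*(-182) - 1*(-182)² + 201*(101 - 1*(-91))) = 91387/(-55 + 182 - 1*33124 + 201*(101 + 91)) = 91387/(-55 + 182 - 33124 + 201*192) = 91387/(-55 + 182 - 33124 + 38592) = 91387/5595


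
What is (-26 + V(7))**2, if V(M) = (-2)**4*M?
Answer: 7396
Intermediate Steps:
V(M) = 16*M
(-26 + V(7))**2 = (-26 + 16*7)**2 = (-26 + 112)**2 = 86**2 = 7396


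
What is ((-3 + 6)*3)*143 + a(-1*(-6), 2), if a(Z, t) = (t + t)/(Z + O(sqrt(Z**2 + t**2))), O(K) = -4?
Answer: 1289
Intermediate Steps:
a(Z, t) = 2*t/(-4 + Z) (a(Z, t) = (t + t)/(Z - 4) = (2*t)/(-4 + Z) = 2*t/(-4 + Z))
((-3 + 6)*3)*143 + a(-1*(-6), 2) = ((-3 + 6)*3)*143 + 2*2/(-4 - 1*(-6)) = (3*3)*143 + 2*2/(-4 + 6) = 9*143 + 2*2/2 = 1287 + 2*2*(1/2) = 1287 + 2 = 1289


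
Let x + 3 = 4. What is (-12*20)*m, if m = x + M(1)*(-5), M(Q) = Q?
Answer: 960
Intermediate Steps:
x = 1 (x = -3 + 4 = 1)
m = -4 (m = 1 + 1*(-5) = 1 - 5 = -4)
(-12*20)*m = -12*20*(-4) = -240*(-4) = 960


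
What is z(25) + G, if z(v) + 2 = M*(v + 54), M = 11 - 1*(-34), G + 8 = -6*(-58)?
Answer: 3893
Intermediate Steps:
G = 340 (G = -8 - 6*(-58) = -8 + 348 = 340)
M = 45 (M = 11 + 34 = 45)
z(v) = 2428 + 45*v (z(v) = -2 + 45*(v + 54) = -2 + 45*(54 + v) = -2 + (2430 + 45*v) = 2428 + 45*v)
z(25) + G = (2428 + 45*25) + 340 = (2428 + 1125) + 340 = 3553 + 340 = 3893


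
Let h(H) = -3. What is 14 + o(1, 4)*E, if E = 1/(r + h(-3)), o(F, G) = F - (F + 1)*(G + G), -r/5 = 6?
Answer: 159/11 ≈ 14.455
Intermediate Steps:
r = -30 (r = -5*6 = -30)
o(F, G) = F - 2*G*(1 + F) (o(F, G) = F - (1 + F)*2*G = F - 2*G*(1 + F))
E = -1/33 (E = 1/(-30 - 3) = 1/(-33) = -1/33 ≈ -0.030303)
14 + o(1, 4)*E = 14 + (1 - 2*4 - 2*1*4)*(-1/33) = 14 + (1 - 8 - 8)*(-1/33) = 14 - 15*(-1/33) = 14 + 5/11 = 159/11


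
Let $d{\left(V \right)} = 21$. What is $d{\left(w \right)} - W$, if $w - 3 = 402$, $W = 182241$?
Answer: $-182220$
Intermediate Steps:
$w = 405$ ($w = 3 + 402 = 405$)
$d{\left(w \right)} - W = 21 - 182241 = -182220$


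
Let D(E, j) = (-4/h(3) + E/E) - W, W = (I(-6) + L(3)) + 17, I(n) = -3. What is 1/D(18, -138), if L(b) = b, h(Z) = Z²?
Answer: -9/148 ≈ -0.060811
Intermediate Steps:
W = 17 (W = (-3 + 3) + 17 = 0 + 17 = 17)
D(E, j) = -148/9 (D(E, j) = (-4/(3²) + E/E) - 1*17 = (-4/9 + 1) - 17 = 5/9 - 17 = -148/9)
1/D(18, -138) = 1/(-148/9) = -9/148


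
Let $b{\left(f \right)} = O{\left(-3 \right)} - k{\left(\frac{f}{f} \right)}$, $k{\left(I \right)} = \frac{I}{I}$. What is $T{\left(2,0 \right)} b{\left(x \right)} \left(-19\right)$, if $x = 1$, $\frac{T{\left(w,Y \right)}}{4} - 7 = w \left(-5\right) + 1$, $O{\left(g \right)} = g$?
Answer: $-608$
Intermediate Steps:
$T{\left(w,Y \right)} = 32 - 20 w$ ($T{\left(w,Y \right)} = 28 + 4 \left(w \left(-5\right) + 1\right) = 28 + 4 \left(- 5 w + 1\right) = 28 + 4 \left(1 - 5 w\right) = 28 - \left(-4 + 20 w\right) = 32 - 20 w$)
$k{\left(I \right)} = 1$
$b{\left(f \right)} = -4$ ($b{\left(f \right)} = -3 - 1 = -4$)
$T{\left(2,0 \right)} b{\left(x \right)} \left(-19\right) = \left(32 - 40\right) \left(-4\right) \left(-19\right) = \left(-8\right) \left(-4\right) \left(-19\right) = 32 \left(-19\right) = -608$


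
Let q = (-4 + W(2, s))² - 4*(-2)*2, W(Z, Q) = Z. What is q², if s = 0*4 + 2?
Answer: 400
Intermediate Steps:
s = 2 (s = 0 + 2 = 2)
q = 20 (q = (-4 + 2)² - 4*(-2)*2 = (-2)² + 8*2 = 4 + 16 = 20)
q² = 20² = 400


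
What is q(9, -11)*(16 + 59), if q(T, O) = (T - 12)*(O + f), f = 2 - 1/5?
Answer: 2070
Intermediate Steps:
f = 9/5 (f = 2 - 1*⅕ = 2 - ⅕ = 9/5 ≈ 1.8000)
q(T, O) = (-12 + T)*(9/5 + O) (q(T, O) = (T - 12)*(O + 9/5) = (-12 + T)*(9/5 + O))
q(9, -11)*(16 + 59) = (-108/5 - 12*(-11) + (9/5)*9 - 11*9)*(16 + 59) = (-108/5 + 132 + 81/5 - 99)*75 = (138/5)*75 = 2070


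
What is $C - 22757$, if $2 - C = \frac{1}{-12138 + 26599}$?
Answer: $- \frac{329060056}{14461} \approx -22755.0$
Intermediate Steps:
$C = \frac{28921}{14461}$ ($C = 2 - \frac{1}{-12138 + 26599} = 2 - \frac{1}{14461} = \frac{28921}{14461} \approx 1.9999$)
$C - 22757 = \frac{28921}{14461} - 22757 = - \frac{329060056}{14461}$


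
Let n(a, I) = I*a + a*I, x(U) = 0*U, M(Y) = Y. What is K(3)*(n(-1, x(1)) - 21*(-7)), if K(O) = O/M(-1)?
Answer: -441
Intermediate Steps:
K(O) = -O (K(O) = O/(-1) = O*(-1) = -O)
x(U) = 0
n(a, I) = 2*I*a (n(a, I) = I*a + I*a = 2*I*a)
K(3)*(n(-1, x(1)) - 21*(-7)) = (-1*3)*(2*0*(-1) - 21*(-7)) = -3*(0 + 147) = -3*147 = -441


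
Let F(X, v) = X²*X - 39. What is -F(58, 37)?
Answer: -195073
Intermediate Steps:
F(X, v) = -39 + X³ (F(X, v) = X³ - 39 = -39 + X³)
-F(58, 37) = -(-39 + 58³) = -(-39 + 195112) = -1*195073 = -195073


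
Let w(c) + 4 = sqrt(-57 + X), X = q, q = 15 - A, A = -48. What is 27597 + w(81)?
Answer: 27593 + sqrt(6) ≈ 27595.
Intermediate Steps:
q = 63 (q = 15 - 1*(-48) = 15 + 48 = 63)
X = 63
w(c) = -4 + sqrt(6) (w(c) = -4 + sqrt(-57 + 63) = -4 + sqrt(6))
27597 + w(81) = 27597 + (-4 + sqrt(6)) = 27593 + sqrt(6)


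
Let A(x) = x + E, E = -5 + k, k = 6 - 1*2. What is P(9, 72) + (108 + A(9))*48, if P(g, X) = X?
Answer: 5640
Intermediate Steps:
k = 4 (k = 6 - 2 = 4)
E = -1 (E = -5 + 4 = -1)
A(x) = -1 + x (A(x) = x - 1 = -1 + x)
P(9, 72) + (108 + A(9))*48 = 72 + (108 + (-1 + 9))*48 = 72 + (108 + 8)*48 = 72 + 116*48 = 72 + 5568 = 5640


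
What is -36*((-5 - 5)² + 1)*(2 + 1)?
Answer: -10908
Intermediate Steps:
-36*((-5 - 5)² + 1)*(2 + 1) = -36*((-10)² + 1)*3 = -36*(100 + 1)*3 = -3636*3 = -36*303 = -10908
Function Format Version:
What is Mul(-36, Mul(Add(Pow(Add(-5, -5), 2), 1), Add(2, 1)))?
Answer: -10908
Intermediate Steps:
Mul(-36, Mul(Add(Pow(Add(-5, -5), 2), 1), Add(2, 1))) = Mul(-36, Mul(Add(Pow(-10, 2), 1), 3)) = Mul(-36, Mul(Add(100, 1), 3)) = Mul(-36, Mul(101, 3)) = Mul(-36, 303) = -10908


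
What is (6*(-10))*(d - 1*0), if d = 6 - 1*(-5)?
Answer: -660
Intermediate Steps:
d = 11 (d = 6 + 5 = 11)
(6*(-10))*(d - 1*0) = (6*(-10))*(11 - 1*0) = -60*(11 + 0) = -60*11 = -660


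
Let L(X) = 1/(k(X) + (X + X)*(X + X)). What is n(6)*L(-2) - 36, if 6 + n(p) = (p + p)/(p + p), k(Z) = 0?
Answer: -581/16 ≈ -36.313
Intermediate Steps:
n(p) = -5 (n(p) = -6 + (p + p)/(p + p) = -6 + (2*p)/((2*p)) = -6 + (2*p)*(1/(2*p)) = -6 + 1 = -5)
L(X) = 1/(4*X**2) (L(X) = 1/(0 + (X + X)*(X + X)) = 1/(0 + (2*X)*(2*X)) = 1/(0 + 4*X**2) = 1/(4*X**2))
n(6)*L(-2) - 36 = -5/(4*(-2)**2) - 36 = -5/(4*4) - 36 = -5*1/16 - 36 = -5/16 - 36 = -581/16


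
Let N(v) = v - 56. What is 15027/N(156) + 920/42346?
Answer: 318212671/2117300 ≈ 150.29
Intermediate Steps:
N(v) = -56 + v
15027/N(156) + 920/42346 = 15027/(-56 + 156) + 920/42346 = 15027/100 + 920*(1/42346) = 15027*(1/100) + 460/21173 = 15027/100 + 460/21173 = 318212671/2117300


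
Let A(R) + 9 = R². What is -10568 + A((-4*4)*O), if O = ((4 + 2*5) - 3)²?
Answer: 3737519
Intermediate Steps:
O = 121 (O = ((4 + 10) - 3)² = (14 - 3)² = 11² = 121)
A(R) = -9 + R²
-10568 + A((-4*4)*O) = -10568 + (-9 + (-4*4*121)²) = -10568 + (-9 + (-16*121)²) = -10568 + (-9 + (-1936)²) = -10568 + (-9 + 3748096) = -10568 + 3748087 = 3737519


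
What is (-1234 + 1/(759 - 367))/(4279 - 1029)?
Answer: -483727/1274000 ≈ -0.37969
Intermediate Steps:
(-1234 + 1/(759 - 367))/(4279 - 1029) = (-1234 + 1/392)/3250 = (-1234 + 1/392)*(1/3250) = -483727/392*1/3250 = -483727/1274000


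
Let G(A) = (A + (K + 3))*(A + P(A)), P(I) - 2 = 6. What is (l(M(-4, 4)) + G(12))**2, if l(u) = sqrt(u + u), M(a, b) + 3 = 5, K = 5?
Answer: 161604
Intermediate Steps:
M(a, b) = 2 (M(a, b) = -3 + 5 = 2)
l(u) = sqrt(2)*sqrt(u) (l(u) = sqrt(2*u) = sqrt(2)*sqrt(u))
P(I) = 8 (P(I) = 2 + 6 = 8)
G(A) = (8 + A)**2 (G(A) = (A + (5 + 3))*(A + 8) = (A + 8)*(8 + A) = (8 + A)*(8 + A) = (8 + A)**2)
(l(M(-4, 4)) + G(12))**2 = (sqrt(2)*sqrt(2) + (64 + 12**2 + 16*12))**2 = (2 + (64 + 144 + 192))**2 = (2 + 400)**2 = 402**2 = 161604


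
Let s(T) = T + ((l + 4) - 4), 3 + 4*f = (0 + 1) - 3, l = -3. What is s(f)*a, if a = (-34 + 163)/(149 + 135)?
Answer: -2193/1136 ≈ -1.9305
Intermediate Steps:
f = -5/4 (f = -¾ + ((0 + 1) - 3)/4 = -¾ + (1 - 3)/4 = -¾ + (¼)*(-2) = -¾ - ½ = -5/4 ≈ -1.2500)
s(T) = -3 + T (s(T) = T + ((-3 + 4) - 4) = T + (1 - 4) = T - 3 = -3 + T)
a = 129/284 ≈ 0.45423
s(f)*a = (-3 - 5/4)*(129/284) = -17/4*129/284 = -2193/1136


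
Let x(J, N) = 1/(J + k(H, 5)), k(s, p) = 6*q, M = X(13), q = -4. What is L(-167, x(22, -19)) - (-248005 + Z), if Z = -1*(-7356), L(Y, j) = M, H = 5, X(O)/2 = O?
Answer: 240675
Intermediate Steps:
X(O) = 2*O
M = 26 (M = 2*13 = 26)
k(s, p) = -24 (k(s, p) = 6*(-4) = -24)
x(J, N) = 1/(-24 + J) (x(J, N) = 1/(J - 24) = 1/(-24 + J))
L(Y, j) = 26
Z = 7356
L(-167, x(22, -19)) - (-248005 + Z) = 26 - (-248005 + 7356) = 26 - 1*(-240649) = 26 + 240649 = 240675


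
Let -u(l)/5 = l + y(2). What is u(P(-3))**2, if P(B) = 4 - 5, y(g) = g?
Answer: 25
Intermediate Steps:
P(B) = -1
u(l) = -10 - 5*l (u(l) = -5*(l + 2) = -5*(2 + l) = -10 - 5*l)
u(P(-3))**2 = (-10 - 5*(-1))**2 = (-10 + 5)**2 = (-5)**2 = 25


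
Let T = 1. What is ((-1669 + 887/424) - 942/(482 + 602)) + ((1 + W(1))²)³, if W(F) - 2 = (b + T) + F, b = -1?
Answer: 279012533/114904 ≈ 2428.2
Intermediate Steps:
W(F) = 2 + F (W(F) = 2 + ((-1 + 1) + F) = 2 + (0 + F) = 2 + F)
((-1669 + 887/424) - 942/(482 + 602)) + ((1 + W(1))²)³ = ((-1669 + 887/424) - 942/(482 + 602)) + ((1 + (2 + 1))²)³ = ((-1669 + 887*(1/424)) - 942/1084) + ((1 + 3)²)³ = ((-1669 + 887/424) - 942*1/1084) + (4²)³ = (-706769/424 - 471/542) + 16³ = -191634251/114904 + 4096 = 279012533/114904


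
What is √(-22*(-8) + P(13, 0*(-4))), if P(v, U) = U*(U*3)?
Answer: 4*√11 ≈ 13.266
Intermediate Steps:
P(v, U) = 3*U² (P(v, U) = U*(3*U) = 3*U²)
√(-22*(-8) + P(13, 0*(-4))) = √(-22*(-8) + 3*(0*(-4))²) = √(176 + 3*0²) = √(176 + 3*0) = √(176 + 0) = √176 = 4*√11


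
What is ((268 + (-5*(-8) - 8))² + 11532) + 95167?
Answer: 196699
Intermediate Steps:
((268 + (-5*(-8) - 8))² + 11532) + 95167 = ((268 + (40 - 8))² + 11532) + 95167 = ((268 + 32)² + 11532) + 95167 = (300² + 11532) + 95167 = (90000 + 11532) + 95167 = 101532 + 95167 = 196699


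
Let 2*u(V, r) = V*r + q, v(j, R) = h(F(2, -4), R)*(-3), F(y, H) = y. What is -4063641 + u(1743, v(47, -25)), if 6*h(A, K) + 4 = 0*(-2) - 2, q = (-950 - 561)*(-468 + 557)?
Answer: -4128266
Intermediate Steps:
q = -134479 (q = -1511*89 = -134479)
h(A, K) = -1 (h(A, K) = -⅔ + (0*(-2) - 2)/6 = -⅔ + (0 - 2)/6 = -⅔ + (⅙)*(-2) = -⅔ - ⅓ = -1)
v(j, R) = 3 (v(j, R) = -1*(-3) = 3)
u(V, r) = -134479/2 + V*r/2 (u(V, r) = (V*r - 134479)/2 = (-134479 + V*r)/2 = -134479/2 + V*r/2)
-4063641 + u(1743, v(47, -25)) = -4063641 + (-134479/2 + (½)*1743*3) = -4063641 + (-134479/2 + 5229/2) = -4063641 - 64625 = -4128266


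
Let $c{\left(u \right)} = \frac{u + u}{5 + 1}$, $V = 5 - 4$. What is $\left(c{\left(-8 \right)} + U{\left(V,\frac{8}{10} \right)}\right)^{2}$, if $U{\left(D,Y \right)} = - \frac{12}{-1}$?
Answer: $\frac{784}{9} \approx 87.111$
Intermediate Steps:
$V = 1$ ($V = 5 - 4 = 1$)
$U{\left(D,Y \right)} = 12$ ($U{\left(D,Y \right)} = \left(-12\right) \left(-1\right) = 12$)
$c{\left(u \right)} = \frac{u}{3}$ ($c{\left(u \right)} = \frac{2 u}{6} = 2 u \frac{1}{6} = \frac{u}{3}$)
$\left(c{\left(-8 \right)} + U{\left(V,\frac{8}{10} \right)}\right)^{2} = \left(\frac{1}{3} \left(-8\right) + 12\right)^{2} = \left(- \frac{8}{3} + 12\right)^{2} = \left(\frac{28}{3}\right)^{2} = \frac{784}{9}$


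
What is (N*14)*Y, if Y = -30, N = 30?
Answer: -12600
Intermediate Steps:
(N*14)*Y = (30*14)*(-30) = 420*(-30) = -12600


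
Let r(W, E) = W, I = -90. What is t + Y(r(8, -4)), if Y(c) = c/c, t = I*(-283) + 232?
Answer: 25703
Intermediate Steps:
t = 25702 (t = -90*(-283) + 232 = 25470 + 232 = 25702)
Y(c) = 1
t + Y(r(8, -4)) = 25702 + 1 = 25703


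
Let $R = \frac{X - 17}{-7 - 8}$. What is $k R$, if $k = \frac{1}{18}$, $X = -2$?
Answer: $\frac{19}{270} \approx 0.07037$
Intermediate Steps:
$k = \frac{1}{18} \approx 0.055556$
$R = \frac{19}{15}$ ($R = \frac{-2 - 17}{-7 - 8} = - \frac{19}{-15} = \left(-19\right) \left(- \frac{1}{15}\right) = \frac{19}{15} \approx 1.2667$)
$k R = \frac{1}{18} \cdot \frac{19}{15} = \frac{19}{270}$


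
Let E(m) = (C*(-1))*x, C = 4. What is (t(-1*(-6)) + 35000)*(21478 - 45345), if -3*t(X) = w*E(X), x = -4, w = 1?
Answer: -2505653128/3 ≈ -8.3522e+8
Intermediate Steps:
E(m) = 16 (E(m) = (4*(-1))*(-4) = -4*(-4) = 16)
t(X) = -16/3
(t(-1*(-6)) + 35000)*(21478 - 45345) = (-16/3 + 35000)*(21478 - 45345) = (104984/3)*(-23867) = -2505653128/3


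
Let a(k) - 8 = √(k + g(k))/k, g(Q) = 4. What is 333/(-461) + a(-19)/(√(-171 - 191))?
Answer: -333/461 - I*√362*(152 - I*√15)/6878 ≈ -0.73306 - 0.42047*I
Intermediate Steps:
a(k) = 8 + √(4 + k)/k (a(k) = 8 + √(k + 4)/k = 8 + √(4 + k)/k)
333/(-461) + a(-19)/(√(-171 - 191)) = 333/(-461) + (8 + √(4 - 19)/(-19))/(√(-171 - 191)) = 333*(-1/461) + (8 - I*√15/19)/(√(-362)) = -333/461 + (8 - I*√15/19)/((I*√362)) = -333/461 + (8 - I*√15/19)*(-I*√362/362) = -333/461 - I*√362*(8 - I*√15/19)/362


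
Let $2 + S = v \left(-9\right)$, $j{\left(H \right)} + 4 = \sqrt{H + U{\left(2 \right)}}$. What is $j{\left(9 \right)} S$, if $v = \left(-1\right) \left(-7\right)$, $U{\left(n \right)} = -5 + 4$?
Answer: $260 - 130 \sqrt{2} \approx 76.152$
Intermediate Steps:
$U{\left(n \right)} = -1$
$v = 7$
$j{\left(H \right)} = -4 + \sqrt{-1 + H}$ ($j{\left(H \right)} = -4 + \sqrt{H - 1} = -4 + \sqrt{-1 + H}$)
$S = -65$ ($S = -2 + 7 \left(-9\right) = -2 - 63 = -65$)
$j{\left(9 \right)} S = \left(-4 + \sqrt{-1 + 9}\right) \left(-65\right) = \left(-4 + \sqrt{8}\right) \left(-65\right) = \left(-4 + 2 \sqrt{2}\right) \left(-65\right) = 260 - 130 \sqrt{2}$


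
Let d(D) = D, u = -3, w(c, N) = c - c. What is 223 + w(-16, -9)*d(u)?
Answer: 223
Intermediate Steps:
w(c, N) = 0
223 + w(-16, -9)*d(u) = 223 + 0*(-3) = 223 + 0 = 223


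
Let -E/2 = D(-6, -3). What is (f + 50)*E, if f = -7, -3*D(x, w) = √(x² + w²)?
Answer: 86*√5 ≈ 192.30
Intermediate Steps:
D(x, w) = -√(w² + x²)/3 (D(x, w) = -√(x² + w²)/3 = -√(w² + x²)/3)
E = 2*√5 (E = -(-2)*√((-3)² + (-6)²)/3 = -(-2)*√(9 + 36)/3 = -(-2)*√45/3 = -(-2)*3*√5/3 = -(-2)*√5 = 2*√5 ≈ 4.4721)
(f + 50)*E = (-7 + 50)*(2*√5) = 43*(2*√5) = 86*√5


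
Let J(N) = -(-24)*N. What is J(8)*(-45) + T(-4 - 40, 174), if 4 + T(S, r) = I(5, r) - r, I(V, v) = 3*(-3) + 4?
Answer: -8823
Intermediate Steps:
I(V, v) = -5 (I(V, v) = -9 + 4 = -5)
T(S, r) = -9 - r (T(S, r) = -4 + (-5 - r) = -9 - r)
J(N) = 24*N
J(8)*(-45) + T(-4 - 40, 174) = (24*8)*(-45) + (-9 - 1*174) = 192*(-45) + (-9 - 174) = -8640 - 183 = -8823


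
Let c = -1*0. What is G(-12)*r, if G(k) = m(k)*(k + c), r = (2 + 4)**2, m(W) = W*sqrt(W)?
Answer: 10368*I*sqrt(3) ≈ 17958.0*I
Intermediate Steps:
m(W) = W**(3/2)
r = 36 (r = 6**2 = 36)
c = 0
G(k) = k**(5/2) (G(k) = k**(3/2)*(k + 0) = k**(3/2)*k = k**(5/2))
G(-12)*r = (-12)**(5/2)*36 = (288*I*sqrt(3))*36 = 10368*I*sqrt(3)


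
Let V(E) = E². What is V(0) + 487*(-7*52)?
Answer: -177268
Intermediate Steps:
V(0) + 487*(-7*52) = 0² + 487*(-7*52) = 0 + 487*(-364) = 0 - 177268 = -177268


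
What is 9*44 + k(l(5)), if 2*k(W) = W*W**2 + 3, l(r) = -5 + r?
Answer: 795/2 ≈ 397.50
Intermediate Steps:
k(W) = 3/2 + W**3/2 (k(W) = (W*W**2 + 3)/2 = (W**3 + 3)/2 = (3 + W**3)/2 = 3/2 + W**3/2)
9*44 + k(l(5)) = 9*44 + (3/2 + (-5 + 5)**3/2) = 396 + (3/2 + (1/2)*0**3) = 396 + (3/2 + (1/2)*0) = 396 + (3/2 + 0) = 396 + 3/2 = 795/2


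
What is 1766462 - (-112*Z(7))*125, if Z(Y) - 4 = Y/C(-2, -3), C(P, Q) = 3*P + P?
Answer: 1810212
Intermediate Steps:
C(P, Q) = 4*P
Z(Y) = 4 - Y/8 (Z(Y) = 4 + Y/((4*(-2))) = 4 + Y/(-8) = 4 + Y*(-⅛) = 4 - Y/8)
1766462 - (-112*Z(7))*125 = 1766462 - (-112*(4 - ⅛*7))*125 = 1766462 - (-112*(4 - 7/8))*125 = 1766462 - (-112*25/8)*125 = 1766462 - (-350)*125 = 1766462 - 1*(-43750) = 1766462 + 43750 = 1810212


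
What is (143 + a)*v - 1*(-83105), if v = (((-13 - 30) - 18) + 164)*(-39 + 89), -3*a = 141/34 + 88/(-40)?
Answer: 41626840/51 ≈ 8.1621e+5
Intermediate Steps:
a = -331/510 (a = -(141/34 + 88/(-40))/3 = -(141*(1/34) + 88*(-1/40))/3 = -(141/34 - 11/5)/3 = -⅓*331/170 = -331/510 ≈ -0.64902)
v = 5150 (v = ((-43 - 18) + 164)*50 = (-61 + 164)*50 = 103*50 = 5150)
(143 + a)*v - 1*(-83105) = (143 - 331/510)*5150 - 1*(-83105) = (72599/510)*5150 + 83105 = 37388485/51 + 83105 = 41626840/51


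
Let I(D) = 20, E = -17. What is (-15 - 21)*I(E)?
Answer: -720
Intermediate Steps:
(-15 - 21)*I(E) = (-15 - 21)*20 = -36*20 = -720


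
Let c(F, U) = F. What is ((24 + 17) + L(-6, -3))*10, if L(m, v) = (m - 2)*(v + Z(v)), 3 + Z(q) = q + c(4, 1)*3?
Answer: 170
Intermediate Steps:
Z(q) = 9 + q (Z(q) = -3 + (q + 4*3) = -3 + (q + 12) = -3 + (12 + q) = 9 + q)
L(m, v) = (-2 + m)*(9 + 2*v) (L(m, v) = (m - 2)*(v + (9 + v)) = (-2 + m)*(9 + 2*v))
((24 + 17) + L(-6, -3))*10 = ((24 + 17) + (-18 - 4*(-3) - 6*(-3) - 6*(9 - 3)))*10 = (41 + (-18 + 12 + 18 - 6*6))*10 = (41 + (-18 + 12 + 18 - 36))*10 = (41 - 24)*10 = 17*10 = 170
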